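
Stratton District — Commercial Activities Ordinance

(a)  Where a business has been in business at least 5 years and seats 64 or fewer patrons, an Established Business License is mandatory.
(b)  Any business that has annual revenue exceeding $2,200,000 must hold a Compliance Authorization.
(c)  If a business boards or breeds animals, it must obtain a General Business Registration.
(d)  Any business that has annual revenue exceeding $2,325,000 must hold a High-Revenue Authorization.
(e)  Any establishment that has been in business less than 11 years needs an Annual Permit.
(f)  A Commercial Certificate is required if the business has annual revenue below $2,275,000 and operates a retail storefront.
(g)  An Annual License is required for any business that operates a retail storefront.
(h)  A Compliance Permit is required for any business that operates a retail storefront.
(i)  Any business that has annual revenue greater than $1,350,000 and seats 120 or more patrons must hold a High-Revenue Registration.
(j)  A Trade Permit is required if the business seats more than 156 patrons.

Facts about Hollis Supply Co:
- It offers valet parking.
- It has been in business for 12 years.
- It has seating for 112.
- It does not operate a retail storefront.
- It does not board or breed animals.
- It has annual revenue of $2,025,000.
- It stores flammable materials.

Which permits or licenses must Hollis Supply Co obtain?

(a) years in business 12 ≥ 5; seating 112 > 64 → Established Business License not required.
(b) revenue $2,025,000 ≤ $2,200,000 → Compliance Authorization not required.
(c) does not board or breed animals → General Business Registration not required.
(d) revenue $2,025,000 ≤ $2,325,000 → High-Revenue Authorization not required.
(e) years in business 12 ≥ 11 → Annual Permit not required.
(f) revenue $2,025,000 < $2,275,000; does not operate a retail storefront → Commercial Certificate not required.
(g) does not operate a retail storefront → Annual License not required.
(h) does not operate a retail storefront → Compliance Permit not required.
(i) revenue $2,025,000 > $1,350,000; seating 112 < 120 → High-Revenue Registration not required.
(j) seating 112 ≤ 156 → Trade Permit not required.

None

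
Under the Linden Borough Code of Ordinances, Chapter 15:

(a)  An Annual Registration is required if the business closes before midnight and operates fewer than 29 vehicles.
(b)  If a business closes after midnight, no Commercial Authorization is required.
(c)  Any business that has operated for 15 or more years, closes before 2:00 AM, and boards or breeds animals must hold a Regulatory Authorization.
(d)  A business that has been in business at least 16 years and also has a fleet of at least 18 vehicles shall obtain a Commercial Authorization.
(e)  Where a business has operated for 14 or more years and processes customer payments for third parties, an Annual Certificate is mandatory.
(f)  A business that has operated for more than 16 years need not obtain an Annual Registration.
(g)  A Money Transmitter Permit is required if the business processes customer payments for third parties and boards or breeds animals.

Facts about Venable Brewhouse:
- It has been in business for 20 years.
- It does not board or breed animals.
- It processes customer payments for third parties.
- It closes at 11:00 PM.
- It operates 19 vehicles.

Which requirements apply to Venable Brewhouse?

Annual Certificate, Commercial Authorization

(a) closes 11:00 PM, at/before midnight; vehicles 19 < 29 → Annual Registration required.
(b) closes 11:00 PM, at/before midnight → Commercial Authorization exemption does not apply.
(c) years in business 20 ≥ 15; closes 11:00 PM, at/before 2:00 AM; does not board or breed animals → Regulatory Authorization not required.
(d) years in business 20 ≥ 16; vehicles 19 ≥ 18 → Commercial Authorization required.
(e) years in business 20 ≥ 14; processes customer payments for third parties → Annual Certificate required.
(f) years in business 20 > 16 → exempt from Annual Registration.
(g) processes customer payments for third parties; does not board or breed animals → Money Transmitter Permit not required.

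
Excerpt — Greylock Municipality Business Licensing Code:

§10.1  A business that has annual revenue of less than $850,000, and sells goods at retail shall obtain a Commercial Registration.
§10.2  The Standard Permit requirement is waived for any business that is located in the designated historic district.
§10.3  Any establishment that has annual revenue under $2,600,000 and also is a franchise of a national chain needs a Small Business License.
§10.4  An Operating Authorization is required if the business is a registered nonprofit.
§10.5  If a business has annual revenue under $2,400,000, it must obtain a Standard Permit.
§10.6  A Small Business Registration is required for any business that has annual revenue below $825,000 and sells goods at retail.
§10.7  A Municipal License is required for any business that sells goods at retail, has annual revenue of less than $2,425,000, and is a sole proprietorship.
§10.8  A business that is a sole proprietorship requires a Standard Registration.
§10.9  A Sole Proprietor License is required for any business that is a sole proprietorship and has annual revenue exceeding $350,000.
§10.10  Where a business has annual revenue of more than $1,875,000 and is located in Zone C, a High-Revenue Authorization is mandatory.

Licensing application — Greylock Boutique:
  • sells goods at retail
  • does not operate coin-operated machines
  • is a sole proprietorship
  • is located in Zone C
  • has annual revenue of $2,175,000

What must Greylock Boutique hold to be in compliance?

High-Revenue Authorization, Municipal License, Sole Proprietor License, Standard Permit, Standard Registration

§10.1 revenue $2,175,000 ≥ $850,000; sells goods at retail → Commercial Registration not required.
§10.2 is located in Zone C (not: is located in the designated historic district) → Standard Permit exemption does not apply.
§10.3 revenue $2,175,000 < $2,600,000; is a sole proprietorship (not: is a franchise of a national chain) → Small Business License not required.
§10.4 is a sole proprietorship (not: is a registered nonprofit) → Operating Authorization not required.
§10.5 revenue $2,175,000 < $2,400,000 → Standard Permit required.
§10.6 revenue $2,175,000 ≥ $825,000; sells goods at retail → Small Business Registration not required.
§10.7 sells goods at retail; revenue $2,175,000 < $2,425,000; is a sole proprietorship → Municipal License required.
§10.8 is a sole proprietorship → Standard Registration required.
§10.9 is a sole proprietorship; revenue $2,175,000 > $350,000 → Sole Proprietor License required.
§10.10 revenue $2,175,000 > $1,875,000; is located in Zone C → High-Revenue Authorization required.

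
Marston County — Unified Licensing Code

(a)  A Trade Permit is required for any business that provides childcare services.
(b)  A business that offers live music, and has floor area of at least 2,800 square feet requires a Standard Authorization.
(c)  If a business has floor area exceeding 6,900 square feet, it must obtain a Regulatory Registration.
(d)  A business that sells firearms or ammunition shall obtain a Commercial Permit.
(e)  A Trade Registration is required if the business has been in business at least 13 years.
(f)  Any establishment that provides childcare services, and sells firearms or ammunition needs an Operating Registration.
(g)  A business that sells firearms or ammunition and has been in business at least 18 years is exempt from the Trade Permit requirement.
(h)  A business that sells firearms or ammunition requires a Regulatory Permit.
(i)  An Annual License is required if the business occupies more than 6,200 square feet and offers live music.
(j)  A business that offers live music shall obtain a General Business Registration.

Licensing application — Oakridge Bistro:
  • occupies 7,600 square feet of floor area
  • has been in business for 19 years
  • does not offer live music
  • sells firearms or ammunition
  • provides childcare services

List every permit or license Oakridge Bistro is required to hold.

(a) provides childcare services → Trade Permit required.
(b) does not offer live music; floor area 7,600 square feet ≥ 2,800 square feet → Standard Authorization not required.
(c) floor area 7,600 square feet > 6,900 square feet → Regulatory Registration required.
(d) sells firearms or ammunition → Commercial Permit required.
(e) years in business 19 ≥ 13 → Trade Registration required.
(f) provides childcare services; sells firearms or ammunition → Operating Registration required.
(g) sells firearms or ammunition; years in business 19 ≥ 18 → exempt from Trade Permit.
(h) sells firearms or ammunition → Regulatory Permit required.
(i) floor area 7,600 square feet > 6,200 square feet; does not offer live music → Annual License not required.
(j) does not offer live music → General Business Registration not required.

Commercial Permit, Operating Registration, Regulatory Permit, Regulatory Registration, Trade Registration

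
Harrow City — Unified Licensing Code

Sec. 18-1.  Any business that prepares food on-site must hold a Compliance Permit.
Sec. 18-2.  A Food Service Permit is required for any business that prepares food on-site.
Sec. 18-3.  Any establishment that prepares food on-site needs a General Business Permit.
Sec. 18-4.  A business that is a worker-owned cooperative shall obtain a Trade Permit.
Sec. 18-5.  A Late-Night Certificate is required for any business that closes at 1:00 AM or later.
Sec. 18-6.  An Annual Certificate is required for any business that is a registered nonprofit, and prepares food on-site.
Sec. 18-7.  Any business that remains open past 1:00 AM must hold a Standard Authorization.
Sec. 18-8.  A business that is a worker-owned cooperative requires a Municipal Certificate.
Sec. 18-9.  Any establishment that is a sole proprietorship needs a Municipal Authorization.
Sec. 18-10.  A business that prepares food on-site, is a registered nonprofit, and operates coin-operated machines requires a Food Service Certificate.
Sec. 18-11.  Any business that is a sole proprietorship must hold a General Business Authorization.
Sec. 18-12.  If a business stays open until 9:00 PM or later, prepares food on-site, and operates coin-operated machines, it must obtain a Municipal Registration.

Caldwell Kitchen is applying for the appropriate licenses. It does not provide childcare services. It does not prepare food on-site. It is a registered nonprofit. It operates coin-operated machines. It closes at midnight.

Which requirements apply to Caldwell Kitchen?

Sec. 18-1. does not prepare food on-site → Compliance Permit not required.
Sec. 18-2. does not prepare food on-site → Food Service Permit not required.
Sec. 18-3. does not prepare food on-site → General Business Permit not required.
Sec. 18-4. is a registered nonprofit (not: is a worker-owned cooperative) → Trade Permit not required.
Sec. 18-5. closes midnight, at/before 1:00 AM → Late-Night Certificate not required.
Sec. 18-6. is a registered nonprofit; does not prepare food on-site → Annual Certificate not required.
Sec. 18-7. closes midnight, at/before 1:00 AM → Standard Authorization not required.
Sec. 18-8. is a registered nonprofit (not: is a worker-owned cooperative) → Municipal Certificate not required.
Sec. 18-9. is a registered nonprofit (not: is a sole proprietorship) → Municipal Authorization not required.
Sec. 18-10. does not prepare food on-site; is a registered nonprofit; operates coin-operated machines → Food Service Certificate not required.
Sec. 18-11. is a registered nonprofit (not: is a sole proprietorship) → General Business Authorization not required.
Sec. 18-12. closes midnight, after 9:00 PM; does not prepare food on-site; operates coin-operated machines → Municipal Registration not required.

None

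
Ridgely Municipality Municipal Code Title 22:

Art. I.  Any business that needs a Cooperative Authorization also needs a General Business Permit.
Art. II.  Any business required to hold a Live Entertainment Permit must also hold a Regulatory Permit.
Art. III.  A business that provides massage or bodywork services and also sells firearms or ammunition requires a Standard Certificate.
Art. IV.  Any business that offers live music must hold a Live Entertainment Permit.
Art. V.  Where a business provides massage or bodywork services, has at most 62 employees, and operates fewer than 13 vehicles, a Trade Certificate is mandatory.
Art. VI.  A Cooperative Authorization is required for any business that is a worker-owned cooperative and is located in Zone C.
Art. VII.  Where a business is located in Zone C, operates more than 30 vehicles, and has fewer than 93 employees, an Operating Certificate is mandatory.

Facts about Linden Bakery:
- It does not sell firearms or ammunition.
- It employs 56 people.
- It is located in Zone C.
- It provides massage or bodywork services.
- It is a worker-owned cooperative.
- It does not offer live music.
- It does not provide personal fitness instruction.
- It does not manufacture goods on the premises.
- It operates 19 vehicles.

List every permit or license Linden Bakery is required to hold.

Cooperative Authorization, General Business Permit

Art. I. Cooperative Authorization is required → General Business Permit also required.
Art. II. Live Entertainment Permit is not required → no effect.
Art. III. provides massage or bodywork services; does not sell firearms or ammunition → Standard Certificate not required.
Art. IV. does not offer live music → Live Entertainment Permit not required.
Art. V. provides massage or bodywork services; employees 56 ≤ 62; vehicles 19 ≥ 13 → Trade Certificate not required.
Art. VI. is a worker-owned cooperative; is located in Zone C → Cooperative Authorization required.
Art. VII. is located in Zone C; vehicles 19 ≤ 30; employees 56 < 93 → Operating Certificate not required.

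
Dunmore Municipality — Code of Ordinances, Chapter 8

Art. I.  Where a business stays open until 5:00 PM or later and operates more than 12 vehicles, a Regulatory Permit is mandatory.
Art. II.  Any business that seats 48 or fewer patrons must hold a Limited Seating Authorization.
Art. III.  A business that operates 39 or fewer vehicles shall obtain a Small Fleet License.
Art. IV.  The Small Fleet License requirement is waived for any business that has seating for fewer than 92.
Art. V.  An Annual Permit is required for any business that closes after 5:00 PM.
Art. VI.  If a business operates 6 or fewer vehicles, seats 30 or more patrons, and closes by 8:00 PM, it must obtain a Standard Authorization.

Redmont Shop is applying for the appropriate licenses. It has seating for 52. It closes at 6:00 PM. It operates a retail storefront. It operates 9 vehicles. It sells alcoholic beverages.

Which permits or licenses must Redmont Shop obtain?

Art. I. closes 6:00 PM, after 5:00 PM; vehicles 9 ≤ 12 → Regulatory Permit not required.
Art. II. seating 52 > 48 → Limited Seating Authorization not required.
Art. III. vehicles 9 ≤ 39 → Small Fleet License required.
Art. IV. seating 52 < 92 → exempt from Small Fleet License.
Art. V. closes 6:00 PM, after 5:00 PM → Annual Permit required.
Art. VI. vehicles 9 > 6; seating 52 ≥ 30; closes 6:00 PM, at/before 8:00 PM → Standard Authorization not required.

Annual Permit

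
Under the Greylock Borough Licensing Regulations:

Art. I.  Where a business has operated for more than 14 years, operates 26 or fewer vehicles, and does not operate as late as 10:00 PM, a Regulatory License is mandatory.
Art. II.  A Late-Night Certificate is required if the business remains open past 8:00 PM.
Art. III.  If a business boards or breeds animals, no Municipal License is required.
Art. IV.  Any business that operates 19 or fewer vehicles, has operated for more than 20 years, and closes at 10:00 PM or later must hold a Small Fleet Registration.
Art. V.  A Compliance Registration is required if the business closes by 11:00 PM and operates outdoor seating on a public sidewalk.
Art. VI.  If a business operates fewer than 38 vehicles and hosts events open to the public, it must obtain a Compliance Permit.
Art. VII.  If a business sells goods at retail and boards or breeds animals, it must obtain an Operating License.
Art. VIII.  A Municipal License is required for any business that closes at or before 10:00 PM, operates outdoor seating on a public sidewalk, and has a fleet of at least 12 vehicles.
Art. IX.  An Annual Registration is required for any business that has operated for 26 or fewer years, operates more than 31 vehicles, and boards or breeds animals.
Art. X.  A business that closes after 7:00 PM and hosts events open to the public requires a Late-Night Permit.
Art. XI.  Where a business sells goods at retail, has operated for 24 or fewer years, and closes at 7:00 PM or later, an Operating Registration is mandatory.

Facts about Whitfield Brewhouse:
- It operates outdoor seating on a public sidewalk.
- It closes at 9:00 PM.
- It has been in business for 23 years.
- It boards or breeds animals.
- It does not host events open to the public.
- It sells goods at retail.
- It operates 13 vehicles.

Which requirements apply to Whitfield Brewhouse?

Compliance Registration, Late-Night Certificate, Operating License, Operating Registration, Regulatory License

Art. I. years in business 23 > 14; vehicles 13 ≤ 26; closes 9:00 PM, at/before 10:00 PM → Regulatory License required.
Art. II. closes 9:00 PM, after 8:00 PM → Late-Night Certificate required.
Art. III. boards or breeds animals → exempt from Municipal License.
Art. IV. vehicles 13 ≤ 19; years in business 23 > 20; closes 9:00 PM, at/before 10:00 PM → Small Fleet Registration not required.
Art. V. closes 9:00 PM, at/before 11:00 PM; operates outdoor seating on a public sidewalk → Compliance Registration required.
Art. VI. vehicles 13 < 38; does not host events open to the public → Compliance Permit not required.
Art. VII. sells goods at retail; boards or breeds animals → Operating License required.
Art. VIII. closes 9:00 PM, at/before 10:00 PM; operates outdoor seating on a public sidewalk; vehicles 13 ≥ 12 → Municipal License required.
Art. IX. years in business 23 ≤ 26; vehicles 13 ≤ 31; boards or breeds animals → Annual Registration not required.
Art. X. closes 9:00 PM, after 7:00 PM; does not host events open to the public → Late-Night Permit not required.
Art. XI. sells goods at retail; years in business 23 ≤ 24; closes 9:00 PM, after 7:00 PM → Operating Registration required.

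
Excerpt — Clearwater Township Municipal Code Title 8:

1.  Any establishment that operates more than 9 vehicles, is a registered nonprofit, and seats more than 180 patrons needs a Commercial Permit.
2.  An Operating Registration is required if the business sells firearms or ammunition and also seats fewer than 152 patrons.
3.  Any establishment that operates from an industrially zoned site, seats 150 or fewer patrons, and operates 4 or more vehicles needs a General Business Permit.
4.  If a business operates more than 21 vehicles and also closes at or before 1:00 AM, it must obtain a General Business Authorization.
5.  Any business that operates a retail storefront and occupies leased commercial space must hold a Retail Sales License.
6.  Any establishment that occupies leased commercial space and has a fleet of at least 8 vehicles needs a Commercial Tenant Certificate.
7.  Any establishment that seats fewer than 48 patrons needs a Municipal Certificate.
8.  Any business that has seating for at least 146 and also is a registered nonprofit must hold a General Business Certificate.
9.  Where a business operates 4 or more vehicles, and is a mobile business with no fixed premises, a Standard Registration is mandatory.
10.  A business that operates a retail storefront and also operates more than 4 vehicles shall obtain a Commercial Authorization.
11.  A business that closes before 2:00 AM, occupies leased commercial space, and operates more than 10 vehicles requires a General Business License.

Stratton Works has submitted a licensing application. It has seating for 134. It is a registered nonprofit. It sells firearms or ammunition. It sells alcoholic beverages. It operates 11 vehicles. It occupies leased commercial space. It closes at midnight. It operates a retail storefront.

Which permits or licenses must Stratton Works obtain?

Commercial Authorization, Commercial Tenant Certificate, General Business License, Operating Registration, Retail Sales License

1. vehicles 11 > 9; is a registered nonprofit; seating 134 ≤ 180 → Commercial Permit not required.
2. sells firearms or ammunition; seating 134 < 152 → Operating Registration required.
3. occupies leased commercial space (not: operates from an industrially zoned site); seating 134 ≤ 150; vehicles 11 ≥ 4 → General Business Permit not required.
4. vehicles 11 ≤ 21; closes midnight, at/before 1:00 AM → General Business Authorization not required.
5. operates a retail storefront; occupies leased commercial space → Retail Sales License required.
6. occupies leased commercial space; vehicles 11 ≥ 8 → Commercial Tenant Certificate required.
7. seating 134 ≥ 48 → Municipal Certificate not required.
8. seating 134 < 146; is a registered nonprofit → General Business Certificate not required.
9. vehicles 11 ≥ 4; occupies leased commercial space (not: is a mobile business with no fixed premises) → Standard Registration not required.
10. operates a retail storefront; vehicles 11 > 4 → Commercial Authorization required.
11. closes midnight, at/before 2:00 AM; occupies leased commercial space; vehicles 11 > 10 → General Business License required.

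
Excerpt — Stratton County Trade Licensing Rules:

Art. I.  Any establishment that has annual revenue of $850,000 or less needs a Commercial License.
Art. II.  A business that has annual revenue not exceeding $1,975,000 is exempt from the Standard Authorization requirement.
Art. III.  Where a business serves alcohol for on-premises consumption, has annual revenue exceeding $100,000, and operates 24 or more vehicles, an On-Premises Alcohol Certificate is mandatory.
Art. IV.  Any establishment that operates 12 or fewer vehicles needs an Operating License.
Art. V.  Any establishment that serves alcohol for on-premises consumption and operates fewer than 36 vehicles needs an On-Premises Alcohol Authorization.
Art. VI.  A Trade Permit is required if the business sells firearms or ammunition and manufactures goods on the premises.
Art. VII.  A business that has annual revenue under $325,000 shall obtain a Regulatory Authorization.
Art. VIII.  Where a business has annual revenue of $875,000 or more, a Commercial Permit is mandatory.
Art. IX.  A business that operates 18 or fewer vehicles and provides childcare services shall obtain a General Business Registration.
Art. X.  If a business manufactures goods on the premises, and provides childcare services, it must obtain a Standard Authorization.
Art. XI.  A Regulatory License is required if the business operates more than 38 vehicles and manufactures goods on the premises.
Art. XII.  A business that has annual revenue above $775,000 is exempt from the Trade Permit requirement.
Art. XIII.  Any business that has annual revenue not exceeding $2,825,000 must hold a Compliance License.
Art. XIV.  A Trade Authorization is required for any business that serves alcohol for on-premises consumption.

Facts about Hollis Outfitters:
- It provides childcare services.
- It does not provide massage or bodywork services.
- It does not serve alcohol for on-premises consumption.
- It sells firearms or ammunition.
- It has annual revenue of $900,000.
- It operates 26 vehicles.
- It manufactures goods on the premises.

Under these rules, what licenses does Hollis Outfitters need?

Commercial Permit, Compliance License

Art. I. revenue $900,000 > $850,000 → Commercial License not required.
Art. II. revenue $900,000 ≤ $1,975,000 → exempt from Standard Authorization.
Art. III. does not serve alcohol for on-premises consumption; revenue $900,000 > $100,000; vehicles 26 ≥ 24 → On-Premises Alcohol Certificate not required.
Art. IV. vehicles 26 > 12 → Operating License not required.
Art. V. does not serve alcohol for on-premises consumption; vehicles 26 < 36 → On-Premises Alcohol Authorization not required.
Art. VI. sells firearms or ammunition; manufactures goods on the premises → Trade Permit required.
Art. VII. revenue $900,000 ≥ $325,000 → Regulatory Authorization not required.
Art. VIII. revenue $900,000 ≥ $875,000 → Commercial Permit required.
Art. IX. vehicles 26 > 18; provides childcare services → General Business Registration not required.
Art. X. manufactures goods on the premises; provides childcare services → Standard Authorization required.
Art. XI. vehicles 26 ≤ 38; manufactures goods on the premises → Regulatory License not required.
Art. XII. revenue $900,000 > $775,000 → exempt from Trade Permit.
Art. XIII. revenue $900,000 ≤ $2,825,000 → Compliance License required.
Art. XIV. does not serve alcohol for on-premises consumption → Trade Authorization not required.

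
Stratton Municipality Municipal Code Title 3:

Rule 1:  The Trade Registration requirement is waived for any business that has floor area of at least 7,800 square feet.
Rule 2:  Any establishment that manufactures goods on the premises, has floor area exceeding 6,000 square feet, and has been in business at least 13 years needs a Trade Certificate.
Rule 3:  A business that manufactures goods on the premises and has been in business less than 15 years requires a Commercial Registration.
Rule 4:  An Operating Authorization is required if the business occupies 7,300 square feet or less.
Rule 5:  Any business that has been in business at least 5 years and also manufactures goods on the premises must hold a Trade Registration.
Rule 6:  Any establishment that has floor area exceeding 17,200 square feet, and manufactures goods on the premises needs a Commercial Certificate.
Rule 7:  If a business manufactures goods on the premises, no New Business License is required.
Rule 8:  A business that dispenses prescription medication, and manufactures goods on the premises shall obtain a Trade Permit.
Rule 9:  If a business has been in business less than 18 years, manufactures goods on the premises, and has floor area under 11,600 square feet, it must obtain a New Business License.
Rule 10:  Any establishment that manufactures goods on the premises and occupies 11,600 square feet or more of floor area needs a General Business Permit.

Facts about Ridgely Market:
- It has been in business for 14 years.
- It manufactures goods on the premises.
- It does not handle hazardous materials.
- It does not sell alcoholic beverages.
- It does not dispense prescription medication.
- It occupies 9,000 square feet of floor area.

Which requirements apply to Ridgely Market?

Rule 1: floor area 9,000 square feet ≥ 7,800 square feet → exempt from Trade Registration.
Rule 2: manufactures goods on the premises; floor area 9,000 square feet > 6,000 square feet; years in business 14 ≥ 13 → Trade Certificate required.
Rule 3: manufactures goods on the premises; years in business 14 < 15 → Commercial Registration required.
Rule 4: floor area 9,000 square feet > 7,300 square feet → Operating Authorization not required.
Rule 5: years in business 14 ≥ 5; manufactures goods on the premises → Trade Registration required.
Rule 6: floor area 9,000 square feet ≤ 17,200 square feet; manufactures goods on the premises → Commercial Certificate not required.
Rule 7: manufactures goods on the premises → exempt from New Business License.
Rule 8: does not dispense prescription medication; manufactures goods on the premises → Trade Permit not required.
Rule 9: years in business 14 < 18; manufactures goods on the premises; floor area 9,000 square feet < 11,600 square feet → New Business License required.
Rule 10: manufactures goods on the premises; floor area 9,000 square feet < 11,600 square feet → General Business Permit not required.

Commercial Registration, Trade Certificate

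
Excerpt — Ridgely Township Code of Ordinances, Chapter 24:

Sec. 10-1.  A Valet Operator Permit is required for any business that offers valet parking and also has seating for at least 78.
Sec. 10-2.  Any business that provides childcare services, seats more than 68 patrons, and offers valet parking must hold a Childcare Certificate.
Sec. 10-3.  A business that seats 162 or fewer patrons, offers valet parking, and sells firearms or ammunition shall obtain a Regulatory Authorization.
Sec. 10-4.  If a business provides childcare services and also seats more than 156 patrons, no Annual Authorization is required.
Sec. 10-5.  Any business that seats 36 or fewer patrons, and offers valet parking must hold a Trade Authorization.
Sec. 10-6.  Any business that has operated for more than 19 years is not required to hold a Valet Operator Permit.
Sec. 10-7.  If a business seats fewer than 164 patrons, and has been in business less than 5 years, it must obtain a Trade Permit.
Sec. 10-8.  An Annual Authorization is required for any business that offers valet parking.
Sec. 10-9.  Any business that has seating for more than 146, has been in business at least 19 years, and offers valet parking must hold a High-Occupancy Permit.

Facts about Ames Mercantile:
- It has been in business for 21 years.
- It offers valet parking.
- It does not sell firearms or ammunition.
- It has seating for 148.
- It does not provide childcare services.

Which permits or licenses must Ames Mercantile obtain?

Annual Authorization, High-Occupancy Permit

Sec. 10-1. offers valet parking; seating 148 ≥ 78 → Valet Operator Permit required.
Sec. 10-2. does not provide childcare services; seating 148 > 68; offers valet parking → Childcare Certificate not required.
Sec. 10-3. seating 148 ≤ 162; offers valet parking; does not sell firearms or ammunition → Regulatory Authorization not required.
Sec. 10-4. does not provide childcare services; seating 148 ≤ 156 → Annual Authorization exemption does not apply.
Sec. 10-5. seating 148 > 36; offers valet parking → Trade Authorization not required.
Sec. 10-6. years in business 21 > 19 → exempt from Valet Operator Permit.
Sec. 10-7. seating 148 < 164; years in business 21 ≥ 5 → Trade Permit not required.
Sec. 10-8. offers valet parking → Annual Authorization required.
Sec. 10-9. seating 148 > 146; years in business 21 ≥ 19; offers valet parking → High-Occupancy Permit required.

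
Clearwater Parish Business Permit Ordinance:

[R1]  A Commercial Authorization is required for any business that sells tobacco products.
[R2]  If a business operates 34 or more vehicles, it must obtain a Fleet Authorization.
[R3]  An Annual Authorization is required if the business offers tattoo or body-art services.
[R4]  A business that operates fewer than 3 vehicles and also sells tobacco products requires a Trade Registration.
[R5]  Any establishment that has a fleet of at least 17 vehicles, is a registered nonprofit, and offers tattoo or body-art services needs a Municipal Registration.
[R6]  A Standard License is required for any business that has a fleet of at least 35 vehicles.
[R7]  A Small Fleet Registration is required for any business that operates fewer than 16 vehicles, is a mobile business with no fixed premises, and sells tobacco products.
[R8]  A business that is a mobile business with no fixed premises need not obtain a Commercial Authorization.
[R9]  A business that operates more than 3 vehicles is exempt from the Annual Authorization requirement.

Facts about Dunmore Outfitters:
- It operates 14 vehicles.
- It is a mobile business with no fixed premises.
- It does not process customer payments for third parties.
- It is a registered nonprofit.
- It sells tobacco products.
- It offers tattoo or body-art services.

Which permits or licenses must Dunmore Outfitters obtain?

[R1] sells tobacco products → Commercial Authorization required.
[R2] vehicles 14 < 34 → Fleet Authorization not required.
[R3] offers tattoo or body-art services → Annual Authorization required.
[R4] vehicles 14 ≥ 3; sells tobacco products → Trade Registration not required.
[R5] vehicles 14 < 17; is a registered nonprofit; offers tattoo or body-art services → Municipal Registration not required.
[R6] vehicles 14 < 35 → Standard License not required.
[R7] vehicles 14 < 16; is a mobile business with no fixed premises; sells tobacco products → Small Fleet Registration required.
[R8] is a mobile business with no fixed premises → exempt from Commercial Authorization.
[R9] vehicles 14 > 3 → exempt from Annual Authorization.

Small Fleet Registration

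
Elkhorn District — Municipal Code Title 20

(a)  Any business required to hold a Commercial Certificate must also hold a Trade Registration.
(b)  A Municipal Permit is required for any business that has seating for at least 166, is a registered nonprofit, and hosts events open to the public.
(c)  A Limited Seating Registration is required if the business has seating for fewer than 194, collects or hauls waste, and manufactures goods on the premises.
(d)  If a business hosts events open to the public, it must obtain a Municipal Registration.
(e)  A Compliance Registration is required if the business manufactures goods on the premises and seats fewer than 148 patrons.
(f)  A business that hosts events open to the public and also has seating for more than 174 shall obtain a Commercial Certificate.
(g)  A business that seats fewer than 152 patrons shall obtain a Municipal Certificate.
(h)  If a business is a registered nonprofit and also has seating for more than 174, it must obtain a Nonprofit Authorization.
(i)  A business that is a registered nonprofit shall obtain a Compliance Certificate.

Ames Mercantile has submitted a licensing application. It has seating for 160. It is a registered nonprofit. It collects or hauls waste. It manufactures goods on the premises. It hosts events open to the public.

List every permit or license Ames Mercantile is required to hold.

(a) Commercial Certificate is not required → no effect.
(b) seating 160 < 166; is a registered nonprofit; hosts events open to the public → Municipal Permit not required.
(c) seating 160 < 194; collects or hauls waste; manufactures goods on the premises → Limited Seating Registration required.
(d) hosts events open to the public → Municipal Registration required.
(e) manufactures goods on the premises; seating 160 ≥ 148 → Compliance Registration not required.
(f) hosts events open to the public; seating 160 ≤ 174 → Commercial Certificate not required.
(g) seating 160 ≥ 152 → Municipal Certificate not required.
(h) is a registered nonprofit; seating 160 ≤ 174 → Nonprofit Authorization not required.
(i) is a registered nonprofit → Compliance Certificate required.

Compliance Certificate, Limited Seating Registration, Municipal Registration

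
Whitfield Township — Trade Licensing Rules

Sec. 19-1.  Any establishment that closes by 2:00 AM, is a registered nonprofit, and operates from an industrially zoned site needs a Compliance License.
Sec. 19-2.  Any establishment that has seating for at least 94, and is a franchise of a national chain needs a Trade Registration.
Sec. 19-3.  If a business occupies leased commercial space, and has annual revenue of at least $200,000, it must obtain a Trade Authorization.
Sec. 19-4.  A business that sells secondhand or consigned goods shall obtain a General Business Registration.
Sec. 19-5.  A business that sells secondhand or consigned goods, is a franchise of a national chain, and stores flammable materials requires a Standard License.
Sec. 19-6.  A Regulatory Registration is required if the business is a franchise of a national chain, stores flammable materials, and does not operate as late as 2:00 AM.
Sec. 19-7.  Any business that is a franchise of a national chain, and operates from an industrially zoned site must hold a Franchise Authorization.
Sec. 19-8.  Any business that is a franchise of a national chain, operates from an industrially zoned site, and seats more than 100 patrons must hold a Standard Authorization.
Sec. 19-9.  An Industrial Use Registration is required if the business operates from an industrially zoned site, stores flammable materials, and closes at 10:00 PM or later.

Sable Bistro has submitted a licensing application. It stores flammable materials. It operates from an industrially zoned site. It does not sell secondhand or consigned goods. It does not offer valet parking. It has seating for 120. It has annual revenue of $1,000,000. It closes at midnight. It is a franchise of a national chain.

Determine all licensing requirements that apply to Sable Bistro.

Franchise Authorization, Industrial Use Registration, Regulatory Registration, Standard Authorization, Trade Registration

Sec. 19-1. closes midnight, at/before 2:00 AM; is a franchise of a national chain (not: is a registered nonprofit); operates from an industrially zoned site → Compliance License not required.
Sec. 19-2. seating 120 ≥ 94; is a franchise of a national chain → Trade Registration required.
Sec. 19-3. operates from an industrially zoned site (not: occupies leased commercial space); revenue $1,000,000 ≥ $200,000 → Trade Authorization not required.
Sec. 19-4. does not sell secondhand or consigned goods → General Business Registration not required.
Sec. 19-5. does not sell secondhand or consigned goods; is a franchise of a national chain; stores flammable materials → Standard License not required.
Sec. 19-6. is a franchise of a national chain; stores flammable materials; closes midnight, at/before 2:00 AM → Regulatory Registration required.
Sec. 19-7. is a franchise of a national chain; operates from an industrially zoned site → Franchise Authorization required.
Sec. 19-8. is a franchise of a national chain; operates from an industrially zoned site; seating 120 > 100 → Standard Authorization required.
Sec. 19-9. operates from an industrially zoned site; stores flammable materials; closes midnight, after 10:00 PM → Industrial Use Registration required.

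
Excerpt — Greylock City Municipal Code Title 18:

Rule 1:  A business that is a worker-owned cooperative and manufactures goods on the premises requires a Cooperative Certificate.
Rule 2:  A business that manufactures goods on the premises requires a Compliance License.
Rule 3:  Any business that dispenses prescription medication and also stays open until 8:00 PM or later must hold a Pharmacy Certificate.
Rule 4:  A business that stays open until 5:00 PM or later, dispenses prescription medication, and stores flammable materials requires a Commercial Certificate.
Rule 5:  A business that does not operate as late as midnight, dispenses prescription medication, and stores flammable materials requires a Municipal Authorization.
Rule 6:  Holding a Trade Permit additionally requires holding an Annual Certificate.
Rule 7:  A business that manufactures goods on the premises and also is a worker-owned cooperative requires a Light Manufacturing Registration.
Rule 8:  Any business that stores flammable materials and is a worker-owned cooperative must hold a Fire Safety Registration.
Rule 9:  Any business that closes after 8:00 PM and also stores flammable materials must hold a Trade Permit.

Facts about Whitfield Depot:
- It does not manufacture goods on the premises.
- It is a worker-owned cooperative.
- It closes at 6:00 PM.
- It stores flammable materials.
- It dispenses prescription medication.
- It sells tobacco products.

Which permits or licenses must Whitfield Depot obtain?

Commercial Certificate, Fire Safety Registration, Municipal Authorization

Rule 1: is a worker-owned cooperative; does not manufacture goods on the premises → Cooperative Certificate not required.
Rule 2: does not manufacture goods on the premises → Compliance License not required.
Rule 3: dispenses prescription medication; closes 6:00 PM, at/before 8:00 PM → Pharmacy Certificate not required.
Rule 4: closes 6:00 PM, after 5:00 PM; dispenses prescription medication; stores flammable materials → Commercial Certificate required.
Rule 5: closes 6:00 PM, at/before midnight; dispenses prescription medication; stores flammable materials → Municipal Authorization required.
Rule 6: Trade Permit is not required → no effect.
Rule 7: does not manufacture goods on the premises; is a worker-owned cooperative → Light Manufacturing Registration not required.
Rule 8: stores flammable materials; is a worker-owned cooperative → Fire Safety Registration required.
Rule 9: closes 6:00 PM, at/before 8:00 PM; stores flammable materials → Trade Permit not required.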